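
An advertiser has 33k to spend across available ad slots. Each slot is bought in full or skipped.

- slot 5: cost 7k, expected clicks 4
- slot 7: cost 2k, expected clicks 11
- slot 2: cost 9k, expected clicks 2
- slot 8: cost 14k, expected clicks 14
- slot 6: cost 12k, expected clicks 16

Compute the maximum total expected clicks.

41

Take slot 7, slot 8, and slot 6: cost 2 + 14 + 12 = 28 ≤ 33, expected clicks 11 + 14 + 16 = 41.
No other feasible combination does better.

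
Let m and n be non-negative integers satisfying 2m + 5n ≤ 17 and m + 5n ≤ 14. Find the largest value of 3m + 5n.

24

Relaxing integrality, the LP optimum is 25.50 at (m,n) = (8.5, 0), which is not an integer point.
(m,n)=(8,0): 2·8+5·0=16≤17, 1·8+5·0=8≤14, objective 24.
(m,n)=(7,0): 2·7+5·0=14≤17, 1·7+5·0=7≤14, objective 21.
Maximum is 24 at (m,n)=(8,0).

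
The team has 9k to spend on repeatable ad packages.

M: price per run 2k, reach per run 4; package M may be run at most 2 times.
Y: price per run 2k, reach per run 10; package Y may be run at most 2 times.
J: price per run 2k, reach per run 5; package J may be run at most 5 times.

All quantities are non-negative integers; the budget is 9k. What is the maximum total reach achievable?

1×M, 2×Y, and 1×J: price 8 ≤ 9, reach 1·4 + 2·10 + 1·5 = 29.
2×Y and 2×J: price 8 ≤ 9, reach 2·10 + 2·5 = 30.
Best is 30.

30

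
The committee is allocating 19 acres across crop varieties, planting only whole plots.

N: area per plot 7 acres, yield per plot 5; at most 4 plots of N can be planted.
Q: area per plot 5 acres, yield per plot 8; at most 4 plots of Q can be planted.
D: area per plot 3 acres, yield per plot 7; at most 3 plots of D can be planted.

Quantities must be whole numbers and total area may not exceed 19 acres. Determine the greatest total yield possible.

3×Q and 1×D: area 18 ≤ 19, yield 3·8 + 1·7 = 31.
2×Q and 3×D: area 19 ≤ 19, yield 2·8 + 3·7 = 37.
Best is 37.

37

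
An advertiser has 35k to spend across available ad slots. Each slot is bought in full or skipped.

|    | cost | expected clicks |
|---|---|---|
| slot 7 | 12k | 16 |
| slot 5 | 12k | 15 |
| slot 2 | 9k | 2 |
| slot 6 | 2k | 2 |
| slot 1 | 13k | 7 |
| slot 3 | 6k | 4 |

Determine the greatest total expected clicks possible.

Allowing fractional choices, the relaxed optimum would be about 38.6, but ad slots are indivisible.
slot 7 + slot 5 + slot 6 + slot 3: cost 12 + 12 + 2 + 6 = 32 ≤ 35, expected clicks 16 + 15 + 2 + 4 = 37.
slot 7 + slot 5 + slot 3: cost 12 + 12 + 6 = 30 ≤ 35, expected clicks 16 + 15 + 4 = 35.
slot 7 + slot 5 + slot 2 + slot 6: cost 12 + 12 + 9 + 2 = 35 ≤ 35, expected clicks 16 + 15 + 2 + 2 = 35.
Best is slot 7, slot 5, slot 6, and slot 3 with total expected clicks 37.

37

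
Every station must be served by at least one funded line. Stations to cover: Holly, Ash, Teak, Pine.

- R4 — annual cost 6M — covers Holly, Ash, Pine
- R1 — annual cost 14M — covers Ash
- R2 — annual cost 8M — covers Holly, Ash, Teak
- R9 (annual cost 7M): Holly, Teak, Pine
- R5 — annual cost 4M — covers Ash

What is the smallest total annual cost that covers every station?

The greedy cost-per-new-station heuristic would pick R4 and R9 for 13, but a cheaper cover exists.
Choose R9 and R5: together they cover Holly, Ash, Teak, Pine — every station.
Total annual cost: 7 + 4 = 11.
No cover costs less than 11.

11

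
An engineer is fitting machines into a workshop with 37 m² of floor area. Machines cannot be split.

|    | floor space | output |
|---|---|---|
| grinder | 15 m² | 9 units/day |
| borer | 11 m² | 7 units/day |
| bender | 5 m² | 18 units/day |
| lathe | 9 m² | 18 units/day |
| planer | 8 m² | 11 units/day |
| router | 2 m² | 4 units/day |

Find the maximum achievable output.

58

This is an integer program with binary decision variables.
Allowing fractional choices, the relaxed optimum would be about 59.2, but machines are indivisible.
grinder + bender + lathe + planer: floor space 15 + 5 + 9 + 8 = 37 ≤ 37, output 9 + 18 + 18 + 11 = 56.
borer + bender + lathe + planer + router: floor space 11 + 5 + 9 + 8 + 2 = 35 ≤ 37, output 7 + 18 + 18 + 11 + 4 = 58.
Best is borer, bender, lathe, planer, and router with total output 58.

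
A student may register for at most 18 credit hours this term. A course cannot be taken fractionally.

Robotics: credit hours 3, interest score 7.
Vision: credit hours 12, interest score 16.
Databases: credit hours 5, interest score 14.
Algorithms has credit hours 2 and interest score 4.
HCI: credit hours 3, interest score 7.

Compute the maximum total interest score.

This is an integer program with binary decision variables.
Allowing fractional choices, the relaxed optimum would be about 38.7, but courses are indivisible.
Robotics + Databases + Algorithms + HCI: credit hours 3 + 5 + 2 + 3 = 13 ≤ 18, interest score 7 + 14 + 4 + 7 = 32.
Robotics + Vision + HCI: credit hours 3 + 12 + 3 = 18 ≤ 18, interest score 7 + 16 + 7 = 30.
Vision + Databases: credit hours 12 + 5 = 17 ≤ 18, interest score 16 + 14 = 30.
Best is Robotics, Databases, Algorithms, and HCI with total interest score 32.

32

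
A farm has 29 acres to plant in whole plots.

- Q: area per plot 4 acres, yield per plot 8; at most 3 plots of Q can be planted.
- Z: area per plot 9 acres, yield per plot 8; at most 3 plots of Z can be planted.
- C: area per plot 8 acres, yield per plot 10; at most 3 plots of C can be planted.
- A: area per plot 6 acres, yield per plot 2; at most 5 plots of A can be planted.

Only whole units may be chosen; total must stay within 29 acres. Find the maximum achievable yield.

44

3×Q, 1×Z, and 1×C: area 29 ≤ 29, yield 3·8 + 1·8 + 1·10 = 42.
3×Q and 2×C: area 28 ≤ 29, yield 3·8 + 2·10 = 44.
Best is 44.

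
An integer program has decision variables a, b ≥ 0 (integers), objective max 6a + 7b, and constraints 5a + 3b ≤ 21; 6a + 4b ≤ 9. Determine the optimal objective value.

14

The continuous relaxation peaks at (0, 2.25) with value 15.75; rounding to a feasible lattice point costs some objective.
(a,b)=(0,2): 5·0+3·2=6≤21, 6·0+4·2=8≤9, objective 14.
(a,b)=(0,1): 5·0+3·1=3≤21, 6·0+4·1=4≤9, objective 7.
Maximum is 14 at (a,b)=(0,2).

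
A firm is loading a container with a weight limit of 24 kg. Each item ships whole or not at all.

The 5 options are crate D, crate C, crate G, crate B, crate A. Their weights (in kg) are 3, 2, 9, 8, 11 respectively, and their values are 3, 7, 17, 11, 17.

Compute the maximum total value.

Treat it as a binary knapsack problem.
Take crate C, crate G, and crate A: weight 2 + 9 + 11 = 22 ≤ 24, value 7 + 17 + 17 = 41.
No other feasible combination does better.

41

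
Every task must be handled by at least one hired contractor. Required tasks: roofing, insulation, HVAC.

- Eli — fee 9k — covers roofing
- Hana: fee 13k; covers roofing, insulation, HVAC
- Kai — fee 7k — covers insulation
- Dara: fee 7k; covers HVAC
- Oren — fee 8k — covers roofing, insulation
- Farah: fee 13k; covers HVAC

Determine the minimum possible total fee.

13

The greedy cost-per-new-task heuristic would pick Oren and Dara for 15, but a cheaper cover exists.
Hana alone covers roofing, insulation, HVAC — every task.
Total fee: 13.
No cover costs less than 13.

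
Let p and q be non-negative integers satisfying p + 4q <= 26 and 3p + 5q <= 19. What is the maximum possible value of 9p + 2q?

The continuous relaxation peaks at (6.33, 0) with value 57.00; rounding to a feasible lattice point costs some objective.
(p,q)=(6,0): 1·6+4·0=6≤26, 3·6+5·0=18≤19, objective 54.
(p,q)=(5,0): 1·5+4·0=5≤26, 3·5+5·0=15≤19, objective 45.
No feasible integer point exceeds 54.

54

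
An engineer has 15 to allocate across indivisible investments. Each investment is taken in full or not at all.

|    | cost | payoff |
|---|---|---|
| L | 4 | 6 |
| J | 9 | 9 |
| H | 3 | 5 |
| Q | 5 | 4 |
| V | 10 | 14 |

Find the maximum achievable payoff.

Allowing fractional choices, the relaxed optimum would be about 22.2, but investments are indivisible.
H + V: cost 3 + 10 = 13 ≤ 15, payoff 5 + 14 = 19.
Q + V: cost 5 + 10 = 15 ≤ 15, payoff 4 + 14 = 18.
L + V: cost 4 + 10 = 14 ≤ 15, payoff 6 + 14 = 20.
Best is L and V with total payoff 20.

20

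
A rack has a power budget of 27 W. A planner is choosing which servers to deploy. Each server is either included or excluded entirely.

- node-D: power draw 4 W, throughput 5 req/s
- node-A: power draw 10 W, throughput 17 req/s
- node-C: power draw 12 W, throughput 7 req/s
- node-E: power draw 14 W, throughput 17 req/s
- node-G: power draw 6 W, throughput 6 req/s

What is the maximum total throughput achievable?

34

node-A + node-E: power draw 10 + 14 = 24 ≤ 27, throughput 17 + 17 = 34.
node-D + node-A + node-C: power draw 4 + 10 + 12 = 26 ≤ 27, throughput 5 + 17 + 7 = 29.
Best is node-A and node-E with total throughput 34.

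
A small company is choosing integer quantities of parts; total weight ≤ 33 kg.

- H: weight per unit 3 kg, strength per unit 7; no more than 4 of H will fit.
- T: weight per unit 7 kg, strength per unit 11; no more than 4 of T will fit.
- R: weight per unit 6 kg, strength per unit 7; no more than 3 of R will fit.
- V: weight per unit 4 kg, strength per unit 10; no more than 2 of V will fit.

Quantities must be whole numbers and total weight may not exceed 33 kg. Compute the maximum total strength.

Take 4×H, 1×T, 1×R, and 2×V: weight 33 ≤ 33, strength 4·7 + 1·11 + 1·7 + 2·10 = 66.
V has the best ratio (10/4) and is taken to its limit of 2; remaining capacity is filled optimally with the others.

66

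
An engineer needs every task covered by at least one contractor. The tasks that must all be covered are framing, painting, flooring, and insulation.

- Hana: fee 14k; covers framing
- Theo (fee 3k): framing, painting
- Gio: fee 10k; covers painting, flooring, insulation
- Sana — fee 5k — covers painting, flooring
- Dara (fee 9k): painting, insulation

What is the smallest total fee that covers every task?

Choose Theo and Gio: together they cover framing, painting, flooring, insulation — every task.
Total fee: 3 + 10 = 13.

13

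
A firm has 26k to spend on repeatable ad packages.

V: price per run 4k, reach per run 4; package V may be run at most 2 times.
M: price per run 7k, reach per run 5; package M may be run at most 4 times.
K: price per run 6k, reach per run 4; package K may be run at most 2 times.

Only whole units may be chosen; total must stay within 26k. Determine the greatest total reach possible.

Take 1×V and 3×M: price 25 ≤ 26, reach 1·4 + 3·5 = 19.
No other integer combination yields more.

19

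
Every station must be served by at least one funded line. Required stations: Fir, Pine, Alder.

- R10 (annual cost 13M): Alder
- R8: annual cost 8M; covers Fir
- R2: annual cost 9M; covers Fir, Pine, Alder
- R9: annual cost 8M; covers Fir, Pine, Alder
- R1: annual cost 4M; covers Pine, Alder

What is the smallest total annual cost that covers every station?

8

The greedy cost-per-new-station heuristic would pick R1 and R8 for 12, but a cheaper cover exists.
R9 alone covers Fir, Pine, Alder — every station.
Total annual cost: 8.
No cover costs less than 8.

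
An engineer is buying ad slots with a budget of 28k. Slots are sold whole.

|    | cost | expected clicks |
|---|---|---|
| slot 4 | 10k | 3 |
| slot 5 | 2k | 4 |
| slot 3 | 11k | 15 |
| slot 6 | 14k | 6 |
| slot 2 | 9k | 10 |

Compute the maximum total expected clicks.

29

Allowing fractional choices, the relaxed optimum would be about 31.6, but ad slots are indivisible.
slot 3 + slot 2: cost 11 + 9 = 20 ≤ 28, expected clicks 15 + 10 = 25.
slot 5 + slot 3 + slot 2: cost 2 + 11 + 9 = 22 ≤ 28, expected clicks 4 + 15 + 10 = 29.
slot 5 + slot 3 + slot 6: cost 2 + 11 + 14 = 27 ≤ 28, expected clicks 4 + 15 + 6 = 25.
Best is slot 5, slot 3, and slot 2 with total expected clicks 29.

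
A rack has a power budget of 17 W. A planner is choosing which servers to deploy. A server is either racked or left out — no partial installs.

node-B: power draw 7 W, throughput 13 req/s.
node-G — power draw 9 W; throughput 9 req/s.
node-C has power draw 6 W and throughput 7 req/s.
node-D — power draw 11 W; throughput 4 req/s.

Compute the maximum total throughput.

22

node-B + node-C: power draw 7 + 6 = 13 ≤ 17, throughput 13 + 7 = 20.
node-G + node-C: power draw 9 + 6 = 15 ≤ 17, throughput 9 + 7 = 16.
node-B + node-G: power draw 7 + 9 = 16 ≤ 17, throughput 13 + 9 = 22.
Best is node-B and node-G with total throughput 22.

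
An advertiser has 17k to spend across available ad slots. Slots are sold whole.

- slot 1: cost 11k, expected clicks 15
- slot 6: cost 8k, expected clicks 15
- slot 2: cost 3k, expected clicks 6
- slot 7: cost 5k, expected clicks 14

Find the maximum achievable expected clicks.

This is a 0-1 knapsack instance.
Allowing fractional choices, the relaxed optimum would be about 36.4, but ad slots are indivisible.
slot 1 + slot 7: cost 11 + 5 = 16 ≤ 17, expected clicks 15 + 14 = 29.
slot 6 + slot 7: cost 8 + 5 = 13 ≤ 17, expected clicks 15 + 14 = 29.
slot 6 + slot 2 + slot 7: cost 8 + 3 + 5 = 16 ≤ 17, expected clicks 15 + 6 + 14 = 35.
Best is slot 6, slot 2, and slot 7 with total expected clicks 35.

35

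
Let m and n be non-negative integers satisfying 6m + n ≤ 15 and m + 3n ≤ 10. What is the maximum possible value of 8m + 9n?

35

(m,n)=(1,3): 6·1+1·3=9≤15, 1·1+3·3=10≤10, objective 35.
(m,n)=(2,2): 6·2+1·2=14≤15, 1·2+3·2=8≤10, objective 34.
(m,n)=(0,3): 6·0+1·3=3≤15, 1·0+3·3=9≤10, objective 27.
Maximum is 35 at (m,n)=(1,3).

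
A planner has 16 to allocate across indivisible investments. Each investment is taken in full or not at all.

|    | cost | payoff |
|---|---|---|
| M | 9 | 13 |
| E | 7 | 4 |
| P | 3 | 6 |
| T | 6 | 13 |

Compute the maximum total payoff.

26

E + P + T: cost 7 + 3 + 6 = 16 ≤ 16, payoff 4 + 6 + 13 = 23.
P + T: cost 3 + 6 = 9 ≤ 16, payoff 6 + 13 = 19.
M + T: cost 9 + 6 = 15 ≤ 16, payoff 13 + 13 = 26.
Best is M and T with total payoff 26.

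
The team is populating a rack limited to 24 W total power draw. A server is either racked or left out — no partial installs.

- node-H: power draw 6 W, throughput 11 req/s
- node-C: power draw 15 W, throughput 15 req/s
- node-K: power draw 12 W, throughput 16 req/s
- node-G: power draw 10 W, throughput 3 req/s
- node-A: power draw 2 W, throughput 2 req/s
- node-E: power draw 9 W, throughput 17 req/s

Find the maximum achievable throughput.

node-K + node-E: power draw 12 + 9 = 21 ≤ 24, throughput 16 + 17 = 33.
node-K + node-A + node-E: power draw 12 + 2 + 9 = 23 ≤ 24, throughput 16 + 2 + 17 = 35.
Best is node-K, node-A, and node-E with total throughput 35.

35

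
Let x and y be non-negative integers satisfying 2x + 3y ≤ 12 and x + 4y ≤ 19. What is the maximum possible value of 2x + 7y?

(x,y)=(0,4): 2·0+3·4=12≤12, 1·0+4·4=16≤19, objective 28.
(x,y)=(1,3): 2·1+3·3=11≤12, 1·1+4·3=13≤19, objective 23.
(x,y)=(0,3): 2·0+3·3=9≤12, 1·0+4·3=12≤19, objective 21.
Maximum is 28 at (x,y)=(0,4).

28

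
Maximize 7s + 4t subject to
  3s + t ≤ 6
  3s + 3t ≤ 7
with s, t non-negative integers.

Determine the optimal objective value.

(s,t)=(2,0): 3·2+1·0=6≤6, 3·2+3·0=6≤7, objective 14.
(s,t)=(1,1): 3·1+1·1=4≤6, 3·1+3·1=6≤7, objective 11.
(s,t)=(1,0): 3·1+1·0=3≤6, 3·1+3·0=3≤7, objective 7.
No feasible integer point exceeds 14.

14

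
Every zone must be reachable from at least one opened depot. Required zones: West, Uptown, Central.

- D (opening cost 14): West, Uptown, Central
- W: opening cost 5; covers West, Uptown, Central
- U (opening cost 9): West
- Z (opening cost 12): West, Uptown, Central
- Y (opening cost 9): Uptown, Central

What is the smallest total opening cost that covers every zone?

5

W alone covers West, Uptown, Central — every zone.
Total opening cost: 5.
No cover costs less than 5.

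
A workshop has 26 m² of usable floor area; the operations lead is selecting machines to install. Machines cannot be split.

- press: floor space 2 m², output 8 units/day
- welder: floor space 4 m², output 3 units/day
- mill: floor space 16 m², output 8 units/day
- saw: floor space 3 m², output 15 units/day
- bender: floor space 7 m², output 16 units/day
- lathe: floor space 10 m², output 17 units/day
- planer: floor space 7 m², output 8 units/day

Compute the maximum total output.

welder + saw + bender + lathe: floor space 4 + 3 + 7 + 10 = 24 ≤ 26, output 3 + 15 + 16 + 17 = 51.
press + welder + saw + bender + lathe: floor space 2 + 4 + 3 + 7 + 10 = 26 ≤ 26, output 8 + 3 + 15 + 16 + 17 = 59.
press + saw + bender + lathe: floor space 2 + 3 + 7 + 10 = 22 ≤ 26, output 8 + 15 + 16 + 17 = 56.
Best is press, welder, saw, bender, and lathe with total output 59.

59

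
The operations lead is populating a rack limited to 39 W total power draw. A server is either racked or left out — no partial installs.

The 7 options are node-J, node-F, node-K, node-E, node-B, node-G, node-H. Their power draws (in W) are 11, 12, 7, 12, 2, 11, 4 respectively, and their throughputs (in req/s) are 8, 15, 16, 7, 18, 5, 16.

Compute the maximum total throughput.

73

node-J + node-F + node-K + node-B + node-H: power draw 11 + 12 + 7 + 2 + 4 = 36 ≤ 39, throughput 8 + 15 + 16 + 18 + 16 = 73.
node-F + node-K + node-E + node-B + node-H: power draw 12 + 7 + 12 + 2 + 4 = 37 ≤ 39, throughput 15 + 16 + 7 + 18 + 16 = 72.
Best is node-J, node-F, node-K, node-B, and node-H with total throughput 73.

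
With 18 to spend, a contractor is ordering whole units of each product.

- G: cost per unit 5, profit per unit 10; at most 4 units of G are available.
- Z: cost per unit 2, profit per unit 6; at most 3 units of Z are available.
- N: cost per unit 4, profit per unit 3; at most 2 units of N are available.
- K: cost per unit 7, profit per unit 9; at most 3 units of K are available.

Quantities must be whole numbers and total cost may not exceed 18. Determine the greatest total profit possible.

38

This is a bounded integer knapsack.
Take 2×G and 3×Z: cost 16 ≤ 18, profit 2·10 + 3·6 = 38.
Z has the best ratio (6/2) and is taken to its limit of 3; remaining capacity is filled optimally with the others.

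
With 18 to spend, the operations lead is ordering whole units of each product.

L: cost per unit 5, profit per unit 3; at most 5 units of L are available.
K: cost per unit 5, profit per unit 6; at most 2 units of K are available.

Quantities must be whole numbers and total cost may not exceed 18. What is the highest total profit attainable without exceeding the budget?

15

2×K: cost 10 ≤ 18, profit 2·6 = 12.
1×L and 2×K: cost 15 ≤ 18, profit 1·3 + 2·6 = 15.
Best is 15.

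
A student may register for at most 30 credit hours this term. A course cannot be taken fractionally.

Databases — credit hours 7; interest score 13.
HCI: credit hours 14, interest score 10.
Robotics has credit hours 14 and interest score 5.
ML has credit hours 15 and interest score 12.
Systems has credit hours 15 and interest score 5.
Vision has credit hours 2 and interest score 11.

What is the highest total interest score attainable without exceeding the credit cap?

Treat it as a binary knapsack problem.
Take Databases, ML, and Vision: credit hours 7 + 15 + 2 = 24 ≤ 30, interest score 13 + 12 + 11 = 36.
No other feasible combination does better.

36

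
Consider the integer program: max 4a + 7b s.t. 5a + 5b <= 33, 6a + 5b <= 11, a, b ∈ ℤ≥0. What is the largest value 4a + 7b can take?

14

(a,b)=(0,2) is feasible, giving 14.
(a,b)=(1,1) is feasible, giving 11.
(a,b)=(0,1) is feasible, giving 7.
Maximum is 14 at (a,b)=(0,2).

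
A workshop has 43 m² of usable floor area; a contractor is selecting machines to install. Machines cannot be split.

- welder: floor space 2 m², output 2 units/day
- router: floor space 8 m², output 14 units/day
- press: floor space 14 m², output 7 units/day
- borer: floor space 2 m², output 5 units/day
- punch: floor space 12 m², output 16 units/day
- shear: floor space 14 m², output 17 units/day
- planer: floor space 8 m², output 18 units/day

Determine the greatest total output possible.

65

Take router, punch, shear, and planer: floor space 8 + 12 + 14 + 8 = 42 ≤ 43, output 14 + 16 + 17 + 18 = 65.
No other feasible combination does better.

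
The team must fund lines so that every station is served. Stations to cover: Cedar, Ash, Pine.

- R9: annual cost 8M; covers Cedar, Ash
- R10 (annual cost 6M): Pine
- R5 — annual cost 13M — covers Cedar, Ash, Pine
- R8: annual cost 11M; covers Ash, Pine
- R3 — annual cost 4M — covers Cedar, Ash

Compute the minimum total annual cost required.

10

Choose R10 and R3: together they cover Cedar, Ash, Pine — every station.
Total annual cost: 6 + 4 = 10.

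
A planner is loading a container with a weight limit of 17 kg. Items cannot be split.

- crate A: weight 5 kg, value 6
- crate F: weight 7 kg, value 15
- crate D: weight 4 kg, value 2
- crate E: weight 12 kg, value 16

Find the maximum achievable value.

23

Take crate A, crate F, and crate D: weight 5 + 7 + 4 = 16 ≤ 17, value 6 + 15 + 2 = 23.
No other feasible combination does better.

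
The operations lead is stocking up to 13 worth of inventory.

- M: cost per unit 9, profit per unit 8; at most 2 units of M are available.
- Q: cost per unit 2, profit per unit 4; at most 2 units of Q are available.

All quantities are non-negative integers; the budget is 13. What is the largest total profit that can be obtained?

1×M and 1×Q: cost 11 ≤ 13, profit 1·8 + 1·4 = 12.
1×M and 2×Q: cost 13 ≤ 13, profit 1·8 + 2·4 = 16.
Best is 16.

16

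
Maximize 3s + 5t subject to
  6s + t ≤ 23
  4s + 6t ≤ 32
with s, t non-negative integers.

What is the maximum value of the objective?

26

(s,t)=(2,4): 6·2+1·4=16≤23, 4·2+6·4=32≤32, objective 26.
(s,t)=(0,5): 6·0+1·5=5≤23, 4·0+6·5=30≤32, objective 25.
The best lattice point is (2,4), giving 26.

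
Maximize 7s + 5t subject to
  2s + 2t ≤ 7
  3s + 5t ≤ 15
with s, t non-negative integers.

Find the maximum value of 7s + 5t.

Relaxing integrality, the LP optimum is 24.50 at (s,t) = (3.5, 0), which is not an integer point.
(s,t)=(3,0): 2·3+2·0=6≤7, 3·3+5·0=9≤15, objective 21.
(s,t)=(2,1): 2·2+2·1=6≤7, 3·2+5·1=11≤15, objective 19.
(s,t)=(2,0): 2·2+2·0=4≤7, 3·2+5·0=6≤15, objective 14.
The best lattice point is (3,0), giving 21.

21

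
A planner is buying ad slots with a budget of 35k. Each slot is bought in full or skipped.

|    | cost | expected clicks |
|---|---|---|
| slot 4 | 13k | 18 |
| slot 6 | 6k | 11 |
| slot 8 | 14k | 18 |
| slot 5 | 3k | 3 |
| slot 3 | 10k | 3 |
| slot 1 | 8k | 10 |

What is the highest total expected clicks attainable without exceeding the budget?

slot 4 + slot 6 + slot 8: cost 13 + 6 + 14 = 33 ≤ 35, expected clicks 18 + 11 + 18 = 47.
slot 4 + slot 8 + slot 1: cost 13 + 14 + 8 = 35 ≤ 35, expected clicks 18 + 18 + 10 = 46.
Best is slot 4, slot 6, and slot 8 with total expected clicks 47.

47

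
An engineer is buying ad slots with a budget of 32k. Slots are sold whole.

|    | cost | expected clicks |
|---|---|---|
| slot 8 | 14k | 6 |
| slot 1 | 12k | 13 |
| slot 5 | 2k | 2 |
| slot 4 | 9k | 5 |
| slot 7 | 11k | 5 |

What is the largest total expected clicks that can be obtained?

Take slot 1, slot 4, and slot 7: cost 12 + 9 + 11 = 32 ≤ 32, expected clicks 13 + 5 + 5 = 23.
No other feasible combination does better.

23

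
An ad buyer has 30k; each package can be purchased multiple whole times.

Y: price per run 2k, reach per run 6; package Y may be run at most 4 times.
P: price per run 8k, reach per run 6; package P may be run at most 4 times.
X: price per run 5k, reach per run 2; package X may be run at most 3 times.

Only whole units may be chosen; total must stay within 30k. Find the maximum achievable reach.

This is a bounded integer knapsack.
Y has the best ratio (6/2); taking only Y gives at most 4×6 = 24 (stopped by the supply cap of 4).
Mixing does better — 4×Y, 2×P, and 1×X: price 29 ≤ 30, reach 4·6 + 2·6 + 1·2 = 38.

38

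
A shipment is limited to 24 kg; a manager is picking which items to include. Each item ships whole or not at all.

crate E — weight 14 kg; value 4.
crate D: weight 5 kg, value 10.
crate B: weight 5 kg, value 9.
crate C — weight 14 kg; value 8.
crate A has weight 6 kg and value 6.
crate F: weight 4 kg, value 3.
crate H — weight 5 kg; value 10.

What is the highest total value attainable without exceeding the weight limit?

crate D + crate B + crate A + crate H: weight 5 + 5 + 6 + 5 = 21 ≤ 24, value 10 + 9 + 6 + 10 = 35.
crate D + crate B + crate F + crate H: weight 5 + 5 + 4 + 5 = 19 ≤ 24, value 10 + 9 + 3 + 10 = 32.
Best is crate D, crate B, crate A, and crate H with total value 35.

35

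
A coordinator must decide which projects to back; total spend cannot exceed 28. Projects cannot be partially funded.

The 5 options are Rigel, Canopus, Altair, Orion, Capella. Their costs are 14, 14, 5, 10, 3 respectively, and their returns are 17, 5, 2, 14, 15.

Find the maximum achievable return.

Take Rigel, Orion, and Capella: cost 14 + 10 + 3 = 27 ≤ 28, return 17 + 14 + 15 = 46.
No other feasible combination does better.

46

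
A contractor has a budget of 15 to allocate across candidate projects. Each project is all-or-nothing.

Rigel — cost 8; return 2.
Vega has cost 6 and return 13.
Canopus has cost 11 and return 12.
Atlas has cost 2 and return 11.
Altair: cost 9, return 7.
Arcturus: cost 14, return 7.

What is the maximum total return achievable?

Take Vega and Atlas: cost 6 + 2 = 8 ≤ 15, return 13 + 11 = 24.
No other feasible combination does better.

24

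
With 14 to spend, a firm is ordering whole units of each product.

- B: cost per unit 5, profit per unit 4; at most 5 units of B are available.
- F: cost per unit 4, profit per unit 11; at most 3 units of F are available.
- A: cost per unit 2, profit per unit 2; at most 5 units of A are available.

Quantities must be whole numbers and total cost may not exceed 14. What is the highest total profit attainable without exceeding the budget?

35

Take 3×F and 1×A: cost 14 ≤ 14, profit 3·11 + 1·2 = 35.
F has the best ratio (11/4) and is taken to its limit of 3; remaining capacity is filled optimally with the others.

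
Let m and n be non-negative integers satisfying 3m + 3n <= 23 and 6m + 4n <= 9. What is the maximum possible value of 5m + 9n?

The continuous relaxation peaks at (0, 2.25) with value 20.25; rounding to a feasible lattice point costs some objective.
(m,n)=(0,2): 3·0+3·2=6≤23, 6·0+4·2=8≤9, objective 18.
(m,n)=(0,1): 3·0+3·1=3≤23, 6·0+4·1=4≤9, objective 9.
The best lattice point is (0,2), giving 18.

18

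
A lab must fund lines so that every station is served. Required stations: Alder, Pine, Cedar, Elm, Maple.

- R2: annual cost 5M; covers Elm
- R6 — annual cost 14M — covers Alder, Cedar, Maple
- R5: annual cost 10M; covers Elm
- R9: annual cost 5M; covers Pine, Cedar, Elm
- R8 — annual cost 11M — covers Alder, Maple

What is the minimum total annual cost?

16

Choose R9 and R8: together they cover Alder, Pine, Cedar, Elm, Maple — every station.
Total annual cost: 5 + 11 = 16.
No cover costs less than 16.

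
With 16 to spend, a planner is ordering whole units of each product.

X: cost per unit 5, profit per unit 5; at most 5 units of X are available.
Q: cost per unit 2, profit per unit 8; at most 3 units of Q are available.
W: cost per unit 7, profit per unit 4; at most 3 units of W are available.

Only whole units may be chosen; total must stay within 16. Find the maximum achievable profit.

34

This is a bounded integer knapsack.
Take 2×X and 3×Q: cost 16 ≤ 16, profit 2·5 + 3·8 = 34.
Q has the best ratio (8/2) and is taken to its limit of 3; remaining capacity is filled optimally with the others.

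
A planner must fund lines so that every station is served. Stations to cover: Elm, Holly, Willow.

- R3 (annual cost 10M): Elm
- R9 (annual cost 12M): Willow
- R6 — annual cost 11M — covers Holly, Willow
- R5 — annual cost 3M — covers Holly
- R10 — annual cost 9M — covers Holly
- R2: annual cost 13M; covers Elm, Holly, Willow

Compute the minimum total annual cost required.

13

The greedy cost-per-new-station heuristic would pick R5 and R2 for 16, but a cheaper cover exists.
R2 alone covers Elm, Holly, Willow — every station.
Total annual cost: 13.
No cover costs less than 13.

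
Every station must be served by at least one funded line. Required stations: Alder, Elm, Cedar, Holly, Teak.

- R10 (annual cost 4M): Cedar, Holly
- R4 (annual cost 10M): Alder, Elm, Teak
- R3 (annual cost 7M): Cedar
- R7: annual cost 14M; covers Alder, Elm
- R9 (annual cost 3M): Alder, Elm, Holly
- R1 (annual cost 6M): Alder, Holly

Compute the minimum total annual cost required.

This is a weighted set-cover instance.
The greedy cost-per-new-station heuristic would pick R9, R10, and R4 for 17, but a cheaper cover exists.
Choose R10 and R4: together they cover Alder, Elm, Cedar, Holly, Teak — every station.
Total annual cost: 4 + 10 = 14.
No cover costs less than 14.

14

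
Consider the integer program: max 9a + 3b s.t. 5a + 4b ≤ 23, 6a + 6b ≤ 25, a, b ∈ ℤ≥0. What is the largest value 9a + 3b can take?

(a,b)=(4,0) is feasible, giving 36.
(a,b)=(3,1) is feasible, giving 30.
The best lattice point is (4,0), giving 36.

36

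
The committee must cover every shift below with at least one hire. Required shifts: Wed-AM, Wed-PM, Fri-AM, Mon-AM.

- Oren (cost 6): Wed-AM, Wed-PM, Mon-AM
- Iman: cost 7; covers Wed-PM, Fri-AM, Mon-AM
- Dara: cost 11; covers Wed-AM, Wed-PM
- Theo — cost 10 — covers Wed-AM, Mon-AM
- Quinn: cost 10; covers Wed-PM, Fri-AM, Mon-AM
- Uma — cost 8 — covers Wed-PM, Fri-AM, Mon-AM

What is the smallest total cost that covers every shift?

Choose Oren and Iman: together they cover Wed-AM, Wed-PM, Fri-AM, Mon-AM — every shift.
Total cost: 6 + 7 = 13.
No cover costs less than 13.

13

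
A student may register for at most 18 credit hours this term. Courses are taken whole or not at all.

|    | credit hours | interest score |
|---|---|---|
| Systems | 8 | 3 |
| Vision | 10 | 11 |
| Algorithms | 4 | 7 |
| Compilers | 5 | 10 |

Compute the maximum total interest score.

21

Treat it as a binary knapsack problem.
Allowing fractional choices, the relaxed optimum would be about 26.9, but courses are indivisible.
Systems + Algorithms + Compilers: credit hours 8 + 4 + 5 = 17 ≤ 18, interest score 3 + 7 + 10 = 20.
Vision + Compilers: credit hours 10 + 5 = 15 ≤ 18, interest score 11 + 10 = 21.
Vision + Algorithms: credit hours 10 + 4 = 14 ≤ 18, interest score 11 + 7 = 18.
Best is Vision and Compilers with total interest score 21.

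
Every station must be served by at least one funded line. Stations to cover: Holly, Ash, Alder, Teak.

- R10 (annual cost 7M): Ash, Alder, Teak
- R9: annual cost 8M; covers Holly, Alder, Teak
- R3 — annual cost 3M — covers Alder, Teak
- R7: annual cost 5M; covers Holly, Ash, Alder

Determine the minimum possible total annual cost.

8

This is an integer covering problem.
Choose R3 and R7: together they cover Holly, Ash, Alder, Teak — every station.
Total annual cost: 3 + 5 = 8.
No cover costs less than 8.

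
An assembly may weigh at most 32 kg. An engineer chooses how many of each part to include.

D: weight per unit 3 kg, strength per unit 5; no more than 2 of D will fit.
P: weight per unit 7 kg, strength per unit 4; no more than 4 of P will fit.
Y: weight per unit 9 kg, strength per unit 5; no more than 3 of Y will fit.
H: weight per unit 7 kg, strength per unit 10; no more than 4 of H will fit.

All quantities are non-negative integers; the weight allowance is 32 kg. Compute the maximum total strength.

45

This is a bounded integer knapsack.
Take 1×D and 4×H: weight 31 ≤ 32, strength 1·5 + 4·10 = 45.
No other integer combination yields more.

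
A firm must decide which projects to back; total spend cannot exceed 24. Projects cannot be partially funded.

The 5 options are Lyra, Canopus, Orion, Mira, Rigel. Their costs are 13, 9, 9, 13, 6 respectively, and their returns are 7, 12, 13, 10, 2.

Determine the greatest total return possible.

27

Allowing fractional choices, the relaxed optimum would be about 29.6, but projects are indivisible.
Orion + Mira: cost 9 + 13 = 22 ≤ 24, return 13 + 10 = 23.
Canopus + Orion + Rigel: cost 9 + 9 + 6 = 24 ≤ 24, return 12 + 13 + 2 = 27.
Canopus + Orion: cost 9 + 9 = 18 ≤ 24, return 12 + 13 = 25.
Best is Canopus, Orion, and Rigel with total return 27.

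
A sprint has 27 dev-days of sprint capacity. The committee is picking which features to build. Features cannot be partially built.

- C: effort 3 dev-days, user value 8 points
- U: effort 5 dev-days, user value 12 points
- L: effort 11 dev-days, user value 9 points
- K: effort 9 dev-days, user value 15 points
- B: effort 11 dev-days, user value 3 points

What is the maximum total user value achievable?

36

Allowing fractional choices, the relaxed optimum would be about 43.2, but features are indivisible.
U + L + K: effort 5 + 11 + 9 = 25 ≤ 27, user value 12 + 9 + 15 = 36.
C + U + K: effort 3 + 5 + 9 = 17 ≤ 27, user value 8 + 12 + 15 = 35.
C + L + K: effort 3 + 11 + 9 = 23 ≤ 27, user value 8 + 9 + 15 = 32.
Best is U, L, and K with total user value 36.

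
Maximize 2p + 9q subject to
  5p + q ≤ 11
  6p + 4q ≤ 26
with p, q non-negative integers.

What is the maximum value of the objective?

54

The continuous relaxation peaks at (0, 6.5) with value 58.50; rounding to a feasible lattice point costs some objective.
(p,q)=(0,6): 5·0+1·6=6≤11, 6·0+4·6=24≤26, objective 54.
(p,q)=(1,5): 5·1+1·5=10≤11, 6·1+4·5=26≤26, objective 47.
(p,q)=(0,5): 5·0+1·5=5≤11, 6·0+4·5=20≤26, objective 45.
No feasible integer point exceeds 54.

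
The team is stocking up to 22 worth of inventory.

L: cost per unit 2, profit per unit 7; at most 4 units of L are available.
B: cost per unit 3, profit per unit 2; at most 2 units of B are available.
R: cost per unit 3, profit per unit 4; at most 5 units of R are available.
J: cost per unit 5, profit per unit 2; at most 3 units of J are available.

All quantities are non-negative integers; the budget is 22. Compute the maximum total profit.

44

This is a bounded integer knapsack.
L has the best ratio (7/2); taking only L gives at most 4×7 = 28 (stopped by the supply cap of 4).
Mixing does better — 4×L and 4×R: cost 20 ≤ 22, profit 4·7 + 4·4 = 44.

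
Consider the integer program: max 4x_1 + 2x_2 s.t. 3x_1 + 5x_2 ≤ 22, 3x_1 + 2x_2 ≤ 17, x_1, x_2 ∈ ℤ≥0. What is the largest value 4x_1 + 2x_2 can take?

22

The continuous relaxation peaks at (5.67, 0) with value 22.67; rounding to a feasible lattice point costs some objective.
(x_1,x_2)=(5,1): 3·5+5·1=20≤22, 3·5+2·1=17≤17, objective 22.
(x_1,x_2)=(4,2): 3·4+5·2=22≤22, 3·4+2·2=16≤17, objective 20.
(x_1,x_2)=(5,0): 3·5+5·0=15≤22, 3·5+2·0=15≤17, objective 20.
Maximum is 22 at (x_1,x_2)=(5,1).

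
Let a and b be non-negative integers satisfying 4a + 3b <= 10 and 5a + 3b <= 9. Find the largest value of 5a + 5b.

15

(a,b)=(0,3): 4·0+3·3=9≤10, 5·0+3·3=9≤9, objective 15.
(a,b)=(0,2): 4·0+3·2=6≤10, 5·0+3·2=6≤9, objective 10.
No feasible integer point exceeds 15.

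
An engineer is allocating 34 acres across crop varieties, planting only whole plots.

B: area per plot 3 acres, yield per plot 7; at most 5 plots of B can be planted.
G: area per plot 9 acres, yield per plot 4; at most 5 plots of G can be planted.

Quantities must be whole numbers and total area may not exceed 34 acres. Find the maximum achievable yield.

43

This is a bounded integer knapsack.
Take 5×B and 2×G: area 33 ≤ 34, yield 5·7 + 2·4 = 43.
B has the best ratio (7/3) and is taken to its limit of 5; remaining capacity is filled optimally with the others.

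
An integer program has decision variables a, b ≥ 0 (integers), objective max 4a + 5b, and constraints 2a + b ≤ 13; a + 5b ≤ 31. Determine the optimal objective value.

41

Relaxing integrality, the LP optimum is 42.33 at (a,b) = (3.78, 5.44), which is not an integer point.
(a,b)=(4,5): 2·4+1·5=13≤13, 1·4+5·5=29≤31, objective 41.
(a,b)=(3,5): 2·3+1·5=11≤13, 1·3+5·5=28≤31, objective 37.
(a,b)=(4,4): 2·4+1·4=12≤13, 1·4+5·4=24≤31, objective 36.
(a,b)=(2,5): 2·2+1·5=9≤13, 1·2+5·5=27≤31, objective 33.
No feasible integer point exceeds 41.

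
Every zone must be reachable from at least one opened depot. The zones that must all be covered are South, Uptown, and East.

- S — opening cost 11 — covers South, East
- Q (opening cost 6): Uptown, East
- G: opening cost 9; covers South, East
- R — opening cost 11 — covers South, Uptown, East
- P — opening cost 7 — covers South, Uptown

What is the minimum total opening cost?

11

The greedy cost-per-new-zone heuristic would pick Q and P for 13, but a cheaper cover exists.
R alone covers South, Uptown, East — every zone.
Total opening cost: 11.
No cover costs less than 11.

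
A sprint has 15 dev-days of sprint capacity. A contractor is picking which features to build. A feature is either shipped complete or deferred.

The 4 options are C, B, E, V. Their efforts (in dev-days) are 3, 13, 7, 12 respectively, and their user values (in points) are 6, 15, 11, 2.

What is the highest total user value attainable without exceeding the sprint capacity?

17

B: effort 13 ≤ 15, user value 15.
C + E: effort 3 + 7 = 10 ≤ 15, user value 6 + 11 = 17.
Best is C and E with total user value 17.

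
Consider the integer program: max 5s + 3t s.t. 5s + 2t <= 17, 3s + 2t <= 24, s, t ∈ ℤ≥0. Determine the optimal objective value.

(s,t)=(0,8): 5·0+2·8=16≤17, 3·0+2·8=16≤24, objective 24.
(s,t)=(0,7): 5·0+2·7=14≤17, 3·0+2·7=14≤24, objective 21.
Maximum is 24 at (s,t)=(0,8).

24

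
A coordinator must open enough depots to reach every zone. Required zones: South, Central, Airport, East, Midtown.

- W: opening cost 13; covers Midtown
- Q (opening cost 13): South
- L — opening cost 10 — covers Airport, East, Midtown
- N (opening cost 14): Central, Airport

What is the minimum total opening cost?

37

Choose Q, L, and N: together they cover South, Central, Airport, East, Midtown — every zone.
Total opening cost: 13 + 10 + 14 = 37.
No cover costs less than 37.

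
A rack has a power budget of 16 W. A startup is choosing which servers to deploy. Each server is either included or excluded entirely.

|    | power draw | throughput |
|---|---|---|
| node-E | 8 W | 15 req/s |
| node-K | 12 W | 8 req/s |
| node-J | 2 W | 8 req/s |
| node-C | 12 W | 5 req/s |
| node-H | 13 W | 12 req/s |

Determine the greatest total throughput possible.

Allowing fractional choices, the relaxed optimum would be about 28.5, but servers are indivisible.
node-E + node-J: power draw 8 + 2 = 10 ≤ 16, throughput 15 + 8 = 23.
node-J + node-H: power draw 2 + 13 = 15 ≤ 16, throughput 8 + 12 = 20.
Best is node-E and node-J with total throughput 23.

23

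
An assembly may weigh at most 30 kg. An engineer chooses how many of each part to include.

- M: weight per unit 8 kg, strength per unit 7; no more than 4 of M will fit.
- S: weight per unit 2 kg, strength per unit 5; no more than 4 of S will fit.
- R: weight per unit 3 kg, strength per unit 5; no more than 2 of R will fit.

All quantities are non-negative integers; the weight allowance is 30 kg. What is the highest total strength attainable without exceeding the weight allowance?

This is a bounded integer knapsack.
2×M, 4×S, and 2×R: weight 30 ≤ 30, strength 2·7 + 4·5 + 2·5 = 44.
2×M, 3×S, and 2×R: weight 28 ≤ 30, strength 2·7 + 3·5 + 2·5 = 39.
Best is 44.

44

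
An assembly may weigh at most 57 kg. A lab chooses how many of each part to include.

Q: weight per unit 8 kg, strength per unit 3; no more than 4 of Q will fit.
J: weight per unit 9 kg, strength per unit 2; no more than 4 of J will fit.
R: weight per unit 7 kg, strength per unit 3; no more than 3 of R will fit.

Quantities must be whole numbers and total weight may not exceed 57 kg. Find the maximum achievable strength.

R has the best ratio (3/7); taking only R gives at most 3×3 = 9 (stopped by the supply cap of 3).
Mixing does better — 4×Q and 3×R: weight 53 ≤ 57, strength 4·3 + 3·3 = 21.

21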